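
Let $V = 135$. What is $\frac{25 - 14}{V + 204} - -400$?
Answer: $\frac{135611}{339} \approx 400.03$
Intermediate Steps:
$\frac{25 - 14}{V + 204} - -400 = \frac{25 - 14}{135 + 204} - -400 = \frac{11}{339} + 400 = \frac{135611}{339}$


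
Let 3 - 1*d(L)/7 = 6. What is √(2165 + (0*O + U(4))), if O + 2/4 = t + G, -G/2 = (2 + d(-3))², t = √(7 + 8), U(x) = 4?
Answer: 3*√241 ≈ 46.573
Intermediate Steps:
d(L) = -21 (d(L) = 21 - 7*6 = 21 - 42 = -21)
t = √15 ≈ 3.8730
G = -722 (G = -2*(2 - 21)² = -2*(-19)² = -2*361 = -722)
O = -1445/2 + √15 (O = -½ + (√15 - 722) = -½ + (-722 + √15) = -1445/2 + √15 ≈ -718.63)
√(2165 + (0*O + U(4))) = √(2165 + (0*(-1445/2 + √15) + 4)) = √(2165 + (0 + 4)) = √(2165 + 4) = √2169 = 3*√241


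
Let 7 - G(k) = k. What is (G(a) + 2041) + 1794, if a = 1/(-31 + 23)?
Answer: 30737/8 ≈ 3842.1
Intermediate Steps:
a = -⅛ (a = 1/(-8) = -⅛ ≈ -0.12500)
G(k) = 7 - k
(G(a) + 2041) + 1794 = ((7 - 1*(-⅛)) + 2041) + 1794 = ((7 + ⅛) + 2041) + 1794 = (57/8 + 2041) + 1794 = 16385/8 + 1794 = 30737/8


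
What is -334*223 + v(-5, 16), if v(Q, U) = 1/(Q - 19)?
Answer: -1787569/24 ≈ -74482.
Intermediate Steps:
v(Q, U) = 1/(-19 + Q)
-334*223 + v(-5, 16) = -334*223 + 1/(-19 - 5) = -74482 + 1/(-24) = -74482 - 1/24 = -1787569/24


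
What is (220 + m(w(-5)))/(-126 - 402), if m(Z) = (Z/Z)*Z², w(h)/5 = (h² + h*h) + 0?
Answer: -3920/33 ≈ -118.79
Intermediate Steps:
w(h) = 10*h² (w(h) = 5*((h² + h*h) + 0) = 5*((h² + h²) + 0) = 5*(2*h² + 0) = 5*(2*h²) = 10*h²)
m(Z) = Z² (m(Z) = 1*Z² = Z²)
(220 + m(w(-5)))/(-126 - 402) = (220 + (10*(-5)²)²)/(-126 - 402) = (220 + (10*25)²)/(-528) = (220 + 250²)*(-1/528) = (220 + 62500)*(-1/528) = 62720*(-1/528) = -3920/33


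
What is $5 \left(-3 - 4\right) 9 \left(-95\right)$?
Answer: $29925$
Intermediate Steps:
$5 \left(-3 - 4\right) 9 \left(-95\right) = 5 \left(-7\right) 9 \left(-95\right) = \left(-35\right) 9 \left(-95\right) = \left(-315\right) \left(-95\right) = 29925$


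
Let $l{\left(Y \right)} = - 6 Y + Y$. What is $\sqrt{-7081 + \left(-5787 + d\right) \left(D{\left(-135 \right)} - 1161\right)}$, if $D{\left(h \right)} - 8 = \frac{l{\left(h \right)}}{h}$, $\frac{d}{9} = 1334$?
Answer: $23 i \sqrt{13627} \approx 2684.9 i$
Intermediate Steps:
$l{\left(Y \right)} = - 5 Y$
$d = 12006$ ($d = 9 \cdot 1334 = 12006$)
$D{\left(h \right)} = 3$ ($D{\left(h \right)} = 8 + \frac{\left(-5\right) h}{h} = 8 - 5 = 3$)
$\sqrt{-7081 + \left(-5787 + d\right) \left(D{\left(-135 \right)} - 1161\right)} = \sqrt{-7081 + \left(-5787 + 12006\right) \left(3 - 1161\right)} = \sqrt{-7081 + 6219 \left(-1158\right)} = \sqrt{-7081 - 7201602} = \sqrt{-7208683} = 23 i \sqrt{13627}$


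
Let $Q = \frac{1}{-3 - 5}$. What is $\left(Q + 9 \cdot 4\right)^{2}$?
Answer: $\frac{82369}{64} \approx 1287.0$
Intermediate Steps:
$Q = - \frac{1}{8}$ ($Q = \frac{1}{-8} = - \frac{1}{8} \approx -0.125$)
$\left(Q + 9 \cdot 4\right)^{2} = \left(- \frac{1}{8} + 9 \cdot 4\right)^{2} = \left(- \frac{1}{8} + 36\right)^{2} = \left(\frac{287}{8}\right)^{2} = \frac{82369}{64}$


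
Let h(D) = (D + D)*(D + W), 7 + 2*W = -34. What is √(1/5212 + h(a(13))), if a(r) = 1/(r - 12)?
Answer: I*√264856901/2606 ≈ 6.245*I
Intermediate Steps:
W = -41/2 (W = -7/2 + (½)*(-34) = -7/2 - 17 = -41/2 ≈ -20.500)
a(r) = 1/(-12 + r)
h(D) = 2*D*(-41/2 + D) (h(D) = (D + D)*(D - 41/2) = (2*D)*(-41/2 + D) = 2*D*(-41/2 + D))
√(1/5212 + h(a(13))) = √(1/5212 + (-41 + 2/(-12 + 13))/(-12 + 13)) = √(1/5212 + (-41 + 2/1)/1) = √(1/5212 + 1*(-41 + 2*1)) = √(1/5212 + 1*(-41 + 2)) = √(1/5212 + 1*(-39)) = √(1/5212 - 39) = √(-203267/5212) = I*√264856901/2606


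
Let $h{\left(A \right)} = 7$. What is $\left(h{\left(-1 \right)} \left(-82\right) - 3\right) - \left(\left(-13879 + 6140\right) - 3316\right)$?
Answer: $10478$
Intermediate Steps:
$\left(h{\left(-1 \right)} \left(-82\right) - 3\right) - \left(\left(-13879 + 6140\right) - 3316\right) = \left(7 \left(-82\right) - 3\right) - \left(\left(-13879 + 6140\right) - 3316\right) = \left(-574 - 3\right) - \left(-7739 - 3316\right) = -577 - -11055 = -577 + 11055 = 10478$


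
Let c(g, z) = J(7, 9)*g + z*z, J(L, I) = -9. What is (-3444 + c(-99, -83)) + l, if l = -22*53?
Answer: 3170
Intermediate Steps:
l = -1166
c(g, z) = z² - 9*g (c(g, z) = -9*g + z*z = -9*g + z² = z² - 9*g)
(-3444 + c(-99, -83)) + l = (-3444 + ((-83)² - 9*(-99))) - 1166 = (-3444 + (6889 + 891)) - 1166 = (-3444 + 7780) - 1166 = 4336 - 1166 = 3170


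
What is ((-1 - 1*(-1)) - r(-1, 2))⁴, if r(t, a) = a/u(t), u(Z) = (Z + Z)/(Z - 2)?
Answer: 81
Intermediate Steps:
u(Z) = 2*Z/(-2 + Z) (u(Z) = (2*Z)/(-2 + Z) = 2*Z/(-2 + Z))
r(t, a) = a*(-2 + t)/(2*t) (r(t, a) = a/((2*t/(-2 + t))) = a*((-2 + t)/(2*t)) = a*(-2 + t)/(2*t))
((-1 - 1*(-1)) - r(-1, 2))⁴ = ((-1 - 1*(-1)) - ((½)*2 - 1*2/(-1)))⁴ = ((-1 + 1) - (1 - 1*2*(-1)))⁴ = (0 - (1 + 2))⁴ = (0 - 1*3)⁴ = (0 - 3)⁴ = (-3)⁴ = 81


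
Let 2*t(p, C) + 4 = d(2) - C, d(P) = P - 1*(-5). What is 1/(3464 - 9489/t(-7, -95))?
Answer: 49/160247 ≈ 0.00030578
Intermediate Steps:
d(P) = 5 + P (d(P) = P + 5 = 5 + P)
t(p, C) = 3/2 - C/2 (t(p, C) = -2 + ((5 + 2) - C)/2 = -2 + (7 - C)/2 = -2 + (7/2 - C/2) = 3/2 - C/2)
1/(3464 - 9489/t(-7, -95)) = 1/(3464 - 9489/(3/2 - 1/2*(-95))) = 1/(3464 - 9489/(3/2 + 95/2)) = 1/(3464 - 9489/49) = 1/(160247/49) = 49/160247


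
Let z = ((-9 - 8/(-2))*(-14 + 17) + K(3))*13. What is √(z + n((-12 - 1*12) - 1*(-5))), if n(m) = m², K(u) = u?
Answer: √205 ≈ 14.318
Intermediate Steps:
z = -156 (z = ((-9 - 8/(-2))*(-14 + 17) + 3)*13 = ((-9 - 8*(-½))*3 + 3)*13 = ((-9 + 4)*3 + 3)*13 = (-5*3 + 3)*13 = (-15 + 3)*13 = -12*13 = -156)
√(z + n((-12 - 1*12) - 1*(-5))) = √(-156 + ((-12 - 1*12) - 1*(-5))²) = √(-156 + ((-12 - 12) + 5)²) = √(-156 + (-24 + 5)²) = √(-156 + (-19)²) = √(-156 + 361) = √205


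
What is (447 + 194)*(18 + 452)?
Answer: 301270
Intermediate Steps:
(447 + 194)*(18 + 452) = 641*470 = 301270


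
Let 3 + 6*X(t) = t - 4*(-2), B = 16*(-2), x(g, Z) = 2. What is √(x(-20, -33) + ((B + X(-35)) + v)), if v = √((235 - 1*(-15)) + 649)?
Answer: √(-35 + √899) ≈ 2.2398*I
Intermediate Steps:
B = -32
X(t) = ⅚ + t/6 (X(t) = -½ + (t - 4*(-2))/6 = -½ + (t + 8)/6 = -½ + (8 + t)/6 = -½ + (4/3 + t/6) = ⅚ + t/6)
v = √899 (v = √((235 + 15) + 649) = √(250 + 649) = √899 ≈ 29.983)
√(x(-20, -33) + ((B + X(-35)) + v)) = √(2 + ((-32 + (⅚ + (⅙)*(-35))) + √899)) = √(2 + ((-32 + (⅚ - 35/6)) + √899)) = √(2 + ((-32 - 5) + √899)) = √(2 + (-37 + √899)) = √(-35 + √899)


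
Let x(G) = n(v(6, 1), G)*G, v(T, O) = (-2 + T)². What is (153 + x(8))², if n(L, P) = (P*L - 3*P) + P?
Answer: 1100401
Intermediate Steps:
n(L, P) = -2*P + L*P (n(L, P) = (L*P - 3*P) + P = (-3*P + L*P) + P = -2*P + L*P)
x(G) = 14*G² (x(G) = (G*(-2 + (-2 + 6)²))*G = (G*(-2 + 4²))*G = (G*(-2 + 16))*G = (G*14)*G = (14*G)*G = 14*G²)
(153 + x(8))² = (153 + 14*8²)² = (153 + 14*64)² = (153 + 896)² = 1049² = 1100401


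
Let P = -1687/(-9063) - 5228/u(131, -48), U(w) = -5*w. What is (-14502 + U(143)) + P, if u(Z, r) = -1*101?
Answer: -13881527020/915363 ≈ -15165.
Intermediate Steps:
u(Z, r) = -101
P = 47551751/915363 (P = -1687/(-9063) - 5228/(-101) = -1687*(-1/9063) - 5228*(-1/101) = 1687/9063 + 5228/101 = 47551751/915363 ≈ 51.948)
(-14502 + U(143)) + P = (-14502 - 5*143) + 47551751/915363 = (-14502 - 715) + 47551751/915363 = -15217 + 47551751/915363 = -13881527020/915363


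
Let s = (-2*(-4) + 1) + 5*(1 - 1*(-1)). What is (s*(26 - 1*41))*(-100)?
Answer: 28500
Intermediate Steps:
s = 19 (s = (8 + 1) + 5*(1 + 1) = 9 + 5*2 = 9 + 10 = 19)
(s*(26 - 1*41))*(-100) = (19*(26 - 1*41))*(-100) = (19*(26 - 41))*(-100) = (19*(-15))*(-100) = -285*(-100) = 28500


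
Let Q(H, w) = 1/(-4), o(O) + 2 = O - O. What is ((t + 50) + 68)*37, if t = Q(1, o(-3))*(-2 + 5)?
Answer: 17353/4 ≈ 4338.3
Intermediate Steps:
o(O) = -2 (o(O) = -2 + (O - O) = -2 + 0 = -2)
Q(H, w) = -1/4
t = -3/4 (t = -(-2 + 5)/4 = -1/4*3 = -3/4 ≈ -0.75000)
((t + 50) + 68)*37 = ((-3/4 + 50) + 68)*37 = (197/4 + 68)*37 = (469/4)*37 = 17353/4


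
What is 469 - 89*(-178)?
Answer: 16311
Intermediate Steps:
469 - 89*(-178) = 469 + 15842 = 16311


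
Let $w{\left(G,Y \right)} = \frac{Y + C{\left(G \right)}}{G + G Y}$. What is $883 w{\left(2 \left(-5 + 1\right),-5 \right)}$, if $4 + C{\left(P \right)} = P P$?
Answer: $\frac{48565}{32} \approx 1517.7$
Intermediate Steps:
$C{\left(P \right)} = -4 + P^{2}$ ($C{\left(P \right)} = -4 + P P = -4 + P^{2}$)
$w{\left(G,Y \right)} = \frac{-4 + Y + G^{2}}{G + G Y}$ ($w{\left(G,Y \right)} = \frac{Y + \left(-4 + G^{2}\right)}{G + G Y} = \frac{-4 + Y + G^{2}}{G + G Y}$)
$883 w{\left(2 \left(-5 + 1\right),-5 \right)} = 883 \frac{-4 - 5 + \left(2 \left(-5 + 1\right)\right)^{2}}{2 \left(-5 + 1\right) \left(1 - 5\right)} = 883 \frac{-4 - 5 + \left(2 \left(-4\right)\right)^{2}}{2 \left(-4\right) \left(-4\right)} = 883 \frac{1}{-8} \left(- \frac{1}{4}\right) \left(-4 - 5 + \left(-8\right)^{2}\right) = 883 \left(\left(- \frac{1}{8}\right) \left(- \frac{1}{4}\right) \left(-4 - 5 + 64\right)\right) = 883 \left(\left(- \frac{1}{8}\right) \left(- \frac{1}{4}\right) 55\right) = 883 \cdot \frac{55}{32} = \frac{48565}{32}$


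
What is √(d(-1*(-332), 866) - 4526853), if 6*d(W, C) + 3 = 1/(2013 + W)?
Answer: 2*I*√56009881276755/7035 ≈ 2127.6*I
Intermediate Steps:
d(W, C) = -½ + 1/(6*(2013 + W))
√(d(-1*(-332), 866) - 4526853) = √((-6038 - (-3)*(-332))/(6*(2013 - 1*(-332))) - 4526853) = √((-6038 - 3*332)/(6*(2013 + 332)) - 4526853) = √((⅙)*(-6038 - 996)/2345 - 4526853) = √((⅙)*(1/2345)*(-7034) - 4526853) = √(-3517/7035 - 4526853) = √(-31846414372/7035) = 2*I*√56009881276755/7035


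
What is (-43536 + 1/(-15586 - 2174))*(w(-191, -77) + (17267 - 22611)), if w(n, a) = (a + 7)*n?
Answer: -3102849035693/8880 ≈ -3.4942e+8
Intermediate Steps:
w(n, a) = n*(7 + a) (w(n, a) = (7 + a)*n = n*(7 + a))
(-43536 + 1/(-15586 - 2174))*(w(-191, -77) + (17267 - 22611)) = (-43536 + 1/(-15586 - 2174))*(-191*(7 - 77) + (17267 - 22611)) = (-43536 + 1/(-17760))*(-191*(-70) - 5344) = (-43536 - 1/17760)*(13370 - 5344) = -773199361/17760*8026 = -3102849035693/8880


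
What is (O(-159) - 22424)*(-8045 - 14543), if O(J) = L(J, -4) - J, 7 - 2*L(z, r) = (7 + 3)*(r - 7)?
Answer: 501600422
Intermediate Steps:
L(z, r) = 77/2 - 5*r (L(z, r) = 7/2 - (7 + 3)*(r - 7)/2 = 7/2 - 5*(-7 + r) = 7/2 - (-70 + 10*r)/2 = 7/2 + (35 - 5*r) = 77/2 - 5*r)
O(J) = 117/2 - J (O(J) = (77/2 - 5*(-4)) - J = (77/2 + 20) - J = 117/2 - J)
(O(-159) - 22424)*(-8045 - 14543) = ((117/2 - 1*(-159)) - 22424)*(-8045 - 14543) = ((117/2 + 159) - 22424)*(-22588) = (435/2 - 22424)*(-22588) = -44413/2*(-22588) = 501600422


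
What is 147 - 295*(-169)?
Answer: 50002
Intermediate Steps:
147 - 295*(-169) = 147 + 49855 = 50002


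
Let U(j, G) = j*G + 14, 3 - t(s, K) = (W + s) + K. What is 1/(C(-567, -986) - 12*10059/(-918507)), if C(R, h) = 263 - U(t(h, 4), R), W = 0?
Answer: 306169/171070131972 ≈ 1.7897e-6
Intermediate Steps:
t(s, K) = 3 - K - s (t(s, K) = 3 - ((0 + s) + K) = 3 - (s + K) = 3 - (K + s) = 3 + (-K - s) = 3 - K - s)
U(j, G) = 14 + G*j (U(j, G) = G*j + 14 = 14 + G*j)
C(R, h) = 249 - R*(-1 - h) (C(R, h) = 263 - (14 + R*(3 - 1*4 - h)) = 263 - (14 + R*(3 - 4 - h)) = 263 - (14 + R*(-1 - h)) = 263 + (-14 - R*(-1 - h)) = 249 - R*(-1 - h))
1/(C(-567, -986) - 12*10059/(-918507)) = 1/((249 - 567*(1 - 986)) - 12*10059/(-918507)) = 1/((249 - 567*(-985)) - 120708*(-1/918507)) = 1/((249 + 558495) + 40236/306169) = 1/(558744 + 40236/306169) = 1/(171070131972/306169) = 306169/171070131972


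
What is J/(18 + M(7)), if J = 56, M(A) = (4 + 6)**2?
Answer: 28/59 ≈ 0.47458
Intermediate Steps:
M(A) = 100 (M(A) = 10**2 = 100)
J/(18 + M(7)) = 56/(18 + 100) = 56/118 = 56*(1/118) = 28/59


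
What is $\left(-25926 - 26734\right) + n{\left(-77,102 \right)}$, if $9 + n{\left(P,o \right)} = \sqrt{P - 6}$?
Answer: $-52669 + i \sqrt{83} \approx -52669.0 + 9.1104 i$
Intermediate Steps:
$n{\left(P,o \right)} = -9 + \sqrt{-6 + P}$ ($n{\left(P,o \right)} = -9 + \sqrt{P - 6} = -9 + \sqrt{-6 + P}$)
$\left(-25926 - 26734\right) + n{\left(-77,102 \right)} = \left(-25926 - 26734\right) - \left(9 - \sqrt{-6 - 77}\right) = -52660 - \left(9 - \sqrt{-83}\right) = -52660 - \left(9 - i \sqrt{83}\right) = -52669 + i \sqrt{83}$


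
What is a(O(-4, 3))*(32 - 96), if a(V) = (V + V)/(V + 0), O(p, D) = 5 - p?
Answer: -128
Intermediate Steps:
a(V) = 2 (a(V) = (2*V)/V = 2)
a(O(-4, 3))*(32 - 96) = 2*(32 - 96) = 2*(-64) = -128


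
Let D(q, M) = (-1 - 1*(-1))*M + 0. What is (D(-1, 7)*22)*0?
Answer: 0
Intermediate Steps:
D(q, M) = 0 (D(q, M) = (-1 + 1)*M + 0 = 0*M + 0 = 0 + 0 = 0)
(D(-1, 7)*22)*0 = (0*22)*0 = 0*0 = 0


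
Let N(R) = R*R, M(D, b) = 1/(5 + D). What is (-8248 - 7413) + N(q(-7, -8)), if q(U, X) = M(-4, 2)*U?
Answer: -15612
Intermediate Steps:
q(U, X) = U (q(U, X) = U/(5 - 4) = U/1 = 1*U = U)
N(R) = R²
(-8248 - 7413) + N(q(-7, -8)) = (-8248 - 7413) + (-7)² = -15661 + 49 = -15612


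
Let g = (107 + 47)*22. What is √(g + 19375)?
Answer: √22763 ≈ 150.87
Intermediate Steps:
g = 3388 (g = 154*22 = 3388)
√(g + 19375) = √(3388 + 19375) = √22763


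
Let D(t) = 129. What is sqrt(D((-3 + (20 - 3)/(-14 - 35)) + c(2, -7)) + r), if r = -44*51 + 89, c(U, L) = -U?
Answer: I*sqrt(2026) ≈ 45.011*I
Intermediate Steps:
r = -2155 (r = -2244 + 89 = -2155)
sqrt(D((-3 + (20 - 3)/(-14 - 35)) + c(2, -7)) + r) = sqrt(129 - 2155) = sqrt(-2026) = I*sqrt(2026)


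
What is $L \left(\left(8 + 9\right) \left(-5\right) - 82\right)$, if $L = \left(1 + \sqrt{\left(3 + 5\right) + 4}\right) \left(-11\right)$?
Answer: $1837 + 3674 \sqrt{3} \approx 8200.6$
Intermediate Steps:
$L = -11 - 22 \sqrt{3}$ ($L = \left(1 + \sqrt{8 + 4}\right) \left(-11\right) = \left(1 + \sqrt{12}\right) \left(-11\right) = \left(1 + 2 \sqrt{3}\right) \left(-11\right) = -11 - 22 \sqrt{3} \approx -49.105$)
$L \left(\left(8 + 9\right) \left(-5\right) - 82\right) = \left(-11 - 22 \sqrt{3}\right) \left(\left(8 + 9\right) \left(-5\right) - 82\right) = \left(-11 - 22 \sqrt{3}\right) \left(17 \left(-5\right) - 82\right) = \left(-11 - 22 \sqrt{3}\right) \left(-85 - 82\right) = \left(-11 - 22 \sqrt{3}\right) \left(-167\right) = 1837 + 3674 \sqrt{3}$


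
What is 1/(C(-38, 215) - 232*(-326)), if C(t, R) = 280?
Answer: 1/75912 ≈ 1.3173e-5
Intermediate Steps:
1/(C(-38, 215) - 232*(-326)) = 1/(280 - 232*(-326)) = 1/(280 + 75632) = 1/75912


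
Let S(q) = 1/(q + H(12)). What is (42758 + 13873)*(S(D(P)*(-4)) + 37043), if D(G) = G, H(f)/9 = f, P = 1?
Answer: 218169398463/104 ≈ 2.0978e+9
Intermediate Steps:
H(f) = 9*f
S(q) = 1/(108 + q) (S(q) = 1/(q + 9*12) = 1/(q + 108) = 1/(108 + q))
(42758 + 13873)*(S(D(P)*(-4)) + 37043) = (42758 + 13873)*(1/(108 + 1*(-4)) + 37043) = 56631*(1/(108 - 4) + 37043) = 56631*(1/104 + 37043) = 56631*(3852473/104) = 218169398463/104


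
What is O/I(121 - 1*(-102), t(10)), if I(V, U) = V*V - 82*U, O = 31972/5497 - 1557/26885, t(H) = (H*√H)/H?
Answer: 42319796276039/365463005426725845 + 69782688062*√10/365463005426725845 ≈ 0.00011640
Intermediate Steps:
t(H) = √H (t(H) = H^(3/2)/H = √H)
O = 851008391/147786845 (O = 31972*(1/5497) - 1557*1/26885 = 31972/5497 - 1557/26885 = 851008391/147786845 ≈ 5.7583)
I(V, U) = V² - 82*U
O/I(121 - 1*(-102), t(10)) = 851008391/(147786845*((121 - 1*(-102))² - 82*√10)) = 851008391/(147786845*((121 + 102)² - 82*√10)) = 851008391/(147786845*(223² - 82*√10)) = 851008391/(147786845*(49729 - 82*√10))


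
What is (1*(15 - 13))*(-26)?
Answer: -52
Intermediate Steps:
(1*(15 - 13))*(-26) = (1*2)*(-26) = 2*(-26) = -52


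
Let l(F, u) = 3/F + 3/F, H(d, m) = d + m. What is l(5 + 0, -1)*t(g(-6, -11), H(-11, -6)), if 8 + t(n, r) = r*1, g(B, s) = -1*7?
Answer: -30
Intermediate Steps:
g(B, s) = -7
t(n, r) = -8 + r (t(n, r) = -8 + r*1 = -8 + r)
l(F, u) = 6/F
l(5 + 0, -1)*t(g(-6, -11), H(-11, -6)) = (6/(5 + 0))*(-8 + (-11 - 6)) = (6/5)*(-8 - 17) = (6*(⅕))*(-25) = (6/5)*(-25) = -30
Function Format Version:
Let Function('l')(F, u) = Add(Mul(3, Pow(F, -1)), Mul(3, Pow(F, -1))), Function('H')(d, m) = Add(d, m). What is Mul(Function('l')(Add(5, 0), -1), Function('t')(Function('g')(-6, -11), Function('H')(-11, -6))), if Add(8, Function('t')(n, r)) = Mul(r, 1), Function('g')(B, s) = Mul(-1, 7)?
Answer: -30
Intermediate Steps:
Function('g')(B, s) = -7
Function('t')(n, r) = Add(-8, r) (Function('t')(n, r) = Add(-8, Mul(r, 1)) = Add(-8, r))
Function('l')(F, u) = Mul(6, Pow(F, -1))
Mul(Function('l')(Add(5, 0), -1), Function('t')(Function('g')(-6, -11), Function('H')(-11, -6))) = Mul(Mul(6, Pow(Add(5, 0), -1)), Add(-8, Add(-11, -6))) = Mul(Mul(6, Pow(5, -1)), Add(-8, -17)) = Mul(Mul(6, Rational(1, 5)), -25) = Mul(Rational(6, 5), -25) = -30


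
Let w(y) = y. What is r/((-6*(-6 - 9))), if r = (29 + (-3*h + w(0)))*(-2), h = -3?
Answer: -38/45 ≈ -0.84444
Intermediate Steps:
r = -76 (r = (29 + (-3*(-3) + 0))*(-2) = (29 + (9 + 0))*(-2) = (29 + 9)*(-2) = 38*(-2) = -76)
r/((-6*(-6 - 9))) = -76*(-1/(6*(-6 - 9))) = -76/((-6*(-15))) = -76/90 = -76*1/90 = -38/45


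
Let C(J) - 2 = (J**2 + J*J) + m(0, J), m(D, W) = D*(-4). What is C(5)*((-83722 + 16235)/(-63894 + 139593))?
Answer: -269948/5823 ≈ -46.359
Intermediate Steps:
m(D, W) = -4*D
C(J) = 2 + 2*J**2 (C(J) = 2 + ((J**2 + J*J) - 4*0) = 2 + ((J**2 + J**2) + 0) = 2 + (2*J**2 + 0) = 2 + 2*J**2)
C(5)*((-83722 + 16235)/(-63894 + 139593)) = (2 + 2*5**2)*((-83722 + 16235)/(-63894 + 139593)) = (2 + 2*25)*(-67487/75699) = (2 + 50)*(-67487*1/75699) = 52*(-67487/75699) = -269948/5823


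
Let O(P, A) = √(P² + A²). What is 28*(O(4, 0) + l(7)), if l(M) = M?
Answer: 308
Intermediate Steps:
O(P, A) = √(A² + P²)
28*(O(4, 0) + l(7)) = 28*(√(0² + 4²) + 7) = 28*(√(0 + 16) + 7) = 28*(√16 + 7) = 28*(4 + 7) = 28*11 = 308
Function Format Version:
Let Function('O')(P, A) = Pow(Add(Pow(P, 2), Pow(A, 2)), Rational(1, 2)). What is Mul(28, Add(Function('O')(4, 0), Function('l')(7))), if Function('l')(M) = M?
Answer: 308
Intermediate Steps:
Function('O')(P, A) = Pow(Add(Pow(A, 2), Pow(P, 2)), Rational(1, 2))
Mul(28, Add(Function('O')(4, 0), Function('l')(7))) = Mul(28, Add(Pow(Add(Pow(0, 2), Pow(4, 2)), Rational(1, 2)), 7)) = Mul(28, Add(Pow(Add(0, 16), Rational(1, 2)), 7)) = Mul(28, Add(Pow(16, Rational(1, 2)), 7)) = Mul(28, Add(4, 7)) = Mul(28, 11) = 308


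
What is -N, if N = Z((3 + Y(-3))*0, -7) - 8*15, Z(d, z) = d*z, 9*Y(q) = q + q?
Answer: 120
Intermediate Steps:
Y(q) = 2*q/9 (Y(q) = (q + q)/9 = (2*q)/9 = 2*q/9)
N = -120 (N = ((3 + (2/9)*(-3))*0)*(-7) - 8*15 = ((3 - ⅔)*0)*(-7) - 120 = ((7/3)*0)*(-7) - 120 = 0*(-7) - 120 = 0 - 120 = -120)
-N = -1*(-120) = 120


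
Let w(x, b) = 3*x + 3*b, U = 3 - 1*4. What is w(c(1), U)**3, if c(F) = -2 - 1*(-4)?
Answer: 27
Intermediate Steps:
c(F) = 2 (c(F) = -2 + 4 = 2)
U = -1 (U = 3 - 4 = -1)
w(x, b) = 3*b + 3*x
w(c(1), U)**3 = (3*(-1) + 3*2)**3 = (-3 + 6)**3 = 3**3 = 27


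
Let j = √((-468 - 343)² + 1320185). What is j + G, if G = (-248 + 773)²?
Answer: 275625 + √1977906 ≈ 2.7703e+5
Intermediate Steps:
j = √1977906 (j = √((-811)² + 1320185) = √(657721 + 1320185) = √1977906 ≈ 1406.4)
G = 275625 (G = 525² = 275625)
j + G = √1977906 + 275625 = 275625 + √1977906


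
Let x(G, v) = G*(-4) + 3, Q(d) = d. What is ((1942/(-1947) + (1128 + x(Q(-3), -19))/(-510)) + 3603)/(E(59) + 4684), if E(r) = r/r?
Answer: 1191485023/1550688150 ≈ 0.76836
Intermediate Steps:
E(r) = 1
x(G, v) = 3 - 4*G (x(G, v) = -4*G + 3 = 3 - 4*G)
((1942/(-1947) + (1128 + x(Q(-3), -19))/(-510)) + 3603)/(E(59) + 4684) = ((1942/(-1947) + (1128 + (3 - 4*(-3)))/(-510)) + 3603)/(1 + 4684) = ((1942*(-1/1947) + (1128 + (3 + 12))*(-1/510)) + 3603)/4685 = ((-1942/1947 + (1128 + 15)*(-1/510)) + 3603)*(1/4685) = ((-1942/1947 + 1143*(-1/510)) + 3603)*(1/4685) = ((-1942/1947 - 381/170) + 3603)*(1/4685) = (-1071947/330990 + 3603)*(1/4685) = (1191485023/330990)*(1/4685) = 1191485023/1550688150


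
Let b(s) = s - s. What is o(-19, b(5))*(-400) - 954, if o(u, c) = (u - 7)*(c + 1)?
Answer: 9446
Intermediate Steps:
b(s) = 0
o(u, c) = (1 + c)*(-7 + u) (o(u, c) = (-7 + u)*(1 + c) = (1 + c)*(-7 + u))
o(-19, b(5))*(-400) - 954 = (-7 - 19 - 7*0 + 0*(-19))*(-400) - 954 = (-7 - 19 + 0 + 0)*(-400) - 954 = -26*(-400) - 954 = 10400 - 954 = 9446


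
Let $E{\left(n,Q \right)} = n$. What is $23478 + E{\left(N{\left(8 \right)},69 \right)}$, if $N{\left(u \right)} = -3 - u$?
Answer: $23467$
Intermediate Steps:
$23478 + E{\left(N{\left(8 \right)},69 \right)} = 23478 - 11 = 23467$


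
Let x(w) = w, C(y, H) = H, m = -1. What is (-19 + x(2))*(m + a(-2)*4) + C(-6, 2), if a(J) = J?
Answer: 155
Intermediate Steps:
(-19 + x(2))*(m + a(-2)*4) + C(-6, 2) = (-19 + 2)*(-1 - 2*4) + 2 = -17*(-1 - 8) + 2 = -17*(-9) + 2 = 153 + 2 = 155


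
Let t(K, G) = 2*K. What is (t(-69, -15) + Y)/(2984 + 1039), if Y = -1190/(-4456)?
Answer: -306869/8963244 ≈ -0.034236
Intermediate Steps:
Y = 595/2228 (Y = -1190*(-1/4456) = 595/2228 ≈ 0.26706)
(t(-69, -15) + Y)/(2984 + 1039) = (2*(-69) + 595/2228)/(2984 + 1039) = (-138 + 595/2228)/4023 = -306869/2228*1/4023 = -306869/8963244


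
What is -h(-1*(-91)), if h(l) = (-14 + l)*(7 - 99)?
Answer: 7084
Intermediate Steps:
h(l) = 1288 - 92*l (h(l) = (-14 + l)*(-92) = 1288 - 92*l)
-h(-1*(-91)) = -(1288 - (-92)*(-91)) = -(1288 - 92*91) = -(1288 - 8372) = -1*(-7084) = 7084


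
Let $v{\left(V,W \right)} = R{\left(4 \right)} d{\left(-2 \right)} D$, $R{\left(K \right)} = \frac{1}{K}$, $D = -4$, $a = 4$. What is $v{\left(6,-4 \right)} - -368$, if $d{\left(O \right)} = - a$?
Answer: $372$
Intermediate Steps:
$d{\left(O \right)} = -4$ ($d{\left(O \right)} = \left(-1\right) 4 = -4$)
$v{\left(V,W \right)} = 4$ ($v{\left(V,W \right)} = \frac{1}{4} \left(-4\right) \left(-4\right) = \left(-1\right) \left(-4\right) = 4$)
$v{\left(6,-4 \right)} - -368 = 4 - -368 = 4 + 368 = 372$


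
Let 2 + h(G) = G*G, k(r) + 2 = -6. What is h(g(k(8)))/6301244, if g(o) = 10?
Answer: 49/3150622 ≈ 1.5552e-5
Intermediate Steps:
k(r) = -8 (k(r) = -2 - 6 = -8)
h(G) = -2 + G² (h(G) = -2 + G*G = -2 + G²)
h(g(k(8)))/6301244 = (-2 + 10²)/6301244 = (-2 + 100)*(1/6301244) = 98*(1/6301244) = 49/3150622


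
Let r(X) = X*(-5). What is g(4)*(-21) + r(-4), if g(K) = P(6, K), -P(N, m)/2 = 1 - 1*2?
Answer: -22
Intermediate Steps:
r(X) = -5*X
P(N, m) = 2 (P(N, m) = -2*(1 - 1*2) = -2*(1 - 2) = -2*(-1) = 2)
g(K) = 2
g(4)*(-21) + r(-4) = 2*(-21) - 5*(-4) = -42 + 20 = -22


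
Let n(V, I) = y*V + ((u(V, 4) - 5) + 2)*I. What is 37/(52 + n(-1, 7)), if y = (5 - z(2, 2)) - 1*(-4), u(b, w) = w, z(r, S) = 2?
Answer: 37/52 ≈ 0.71154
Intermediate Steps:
y = 7 (y = (5 - 1*2) - 1*(-4) = (5 - 2) + 4 = 3 + 4 = 7)
n(V, I) = I + 7*V (n(V, I) = 7*V + ((4 - 5) + 2)*I = 7*V + (-1 + 2)*I = 7*V + 1*I = 7*V + I = I + 7*V)
37/(52 + n(-1, 7)) = 37/(52 + (7 + 7*(-1))) = 37/(52 + (7 - 7)) = 37/(52 + 0) = 37/52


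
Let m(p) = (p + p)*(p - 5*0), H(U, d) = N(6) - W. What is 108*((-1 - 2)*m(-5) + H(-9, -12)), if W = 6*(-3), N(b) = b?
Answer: -13608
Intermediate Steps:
W = -18
H(U, d) = 24 (H(U, d) = 6 - 1*(-18) = 6 + 18 = 24)
m(p) = 2*p² (m(p) = (2*p)*(p + 0) = (2*p)*p = 2*p²)
108*((-1 - 2)*m(-5) + H(-9, -12)) = 108*((-1 - 2)*(2*(-5)²) + 24) = 108*(-6*25 + 24) = 108*(-3*50 + 24) = 108*(-150 + 24) = 108*(-126) = -13608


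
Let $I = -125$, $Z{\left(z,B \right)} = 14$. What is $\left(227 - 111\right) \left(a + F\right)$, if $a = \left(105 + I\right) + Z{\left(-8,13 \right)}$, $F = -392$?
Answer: $-46168$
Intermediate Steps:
$a = -6$ ($a = \left(105 - 125\right) + 14 = -20 + 14 = -6$)
$\left(227 - 111\right) \left(a + F\right) = \left(227 - 111\right) \left(-6 - 392\right) = \left(227 - 111\right) \left(-398\right) = 116 \left(-398\right) = -46168$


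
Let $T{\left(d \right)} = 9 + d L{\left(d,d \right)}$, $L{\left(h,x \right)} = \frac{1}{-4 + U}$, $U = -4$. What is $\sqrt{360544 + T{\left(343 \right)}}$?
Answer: $\frac{\sqrt{5768162}}{4} \approx 600.42$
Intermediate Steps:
$L{\left(h,x \right)} = - \frac{1}{8}$ ($L{\left(h,x \right)} = \frac{1}{-4 - 4} = \frac{1}{-8} = - \frac{1}{8}$)
$T{\left(d \right)} = 9 - \frac{d}{8}$ ($T{\left(d \right)} = 9 + d \left(- \frac{1}{8}\right) = 9 - \frac{d}{8}$)
$\sqrt{360544 + T{\left(343 \right)}} = \sqrt{360544 + \left(9 - \frac{343}{8}\right)} = \sqrt{360544 - \frac{271}{8}} = \sqrt{\frac{2884081}{8}} = \frac{\sqrt{5768162}}{4}$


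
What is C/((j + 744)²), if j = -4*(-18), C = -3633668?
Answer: -908417/166464 ≈ -5.4571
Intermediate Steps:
j = 72
C/((j + 744)²) = -3633668/(72 + 744)² = -3633668/(816²) = -3633668/665856 = -3633668*1/665856 = -908417/166464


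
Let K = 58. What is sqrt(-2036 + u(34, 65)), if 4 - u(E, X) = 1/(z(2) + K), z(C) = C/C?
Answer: 3*I*sqrt(785939)/59 ≈ 45.078*I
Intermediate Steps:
z(C) = 1
u(E, X) = 235/59 (u(E, X) = 4 - 1/(1 + 58) = 4 - 1/59 = 235/59)
sqrt(-2036 + u(34, 65)) = sqrt(-2036 + 235/59) = sqrt(-119889/59) = 3*I*sqrt(785939)/59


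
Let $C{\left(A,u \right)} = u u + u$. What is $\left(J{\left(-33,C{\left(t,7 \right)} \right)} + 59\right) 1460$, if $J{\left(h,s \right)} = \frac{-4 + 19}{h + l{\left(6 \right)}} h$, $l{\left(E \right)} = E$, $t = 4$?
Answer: $\frac{338720}{3} \approx 1.1291 \cdot 10^{5}$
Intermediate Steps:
$C{\left(A,u \right)} = u + u^{2}$ ($C{\left(A,u \right)} = u^{2} + u = u + u^{2}$)
$J{\left(h,s \right)} = \frac{15 h}{6 + h}$ ($J{\left(h,s \right)} = \frac{-4 + 19}{h + 6} h = \frac{15}{6 + h} h = \frac{15 h}{6 + h}$)
$\left(J{\left(-33,C{\left(t,7 \right)} \right)} + 59\right) 1460 = \left(15 \left(-33\right) \frac{1}{6 - 33} + 59\right) 1460 = \left(15 \left(-33\right) \frac{1}{-27} + 59\right) 1460 = \left(15 \left(-33\right) \left(- \frac{1}{27}\right) + 59\right) 1460 = \left(\frac{55}{3} + 59\right) 1460 = \frac{232}{3} \cdot 1460 = \frac{338720}{3}$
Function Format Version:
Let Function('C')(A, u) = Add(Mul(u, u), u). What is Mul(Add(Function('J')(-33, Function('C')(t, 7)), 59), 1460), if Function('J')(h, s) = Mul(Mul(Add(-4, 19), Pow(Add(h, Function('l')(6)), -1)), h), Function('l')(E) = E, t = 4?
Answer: Rational(338720, 3) ≈ 1.1291e+5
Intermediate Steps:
Function('C')(A, u) = Add(u, Pow(u, 2)) (Function('C')(A, u) = Add(Pow(u, 2), u) = Add(u, Pow(u, 2)))
Function('J')(h, s) = Mul(15, h, Pow(Add(6, h), -1)) (Function('J')(h, s) = Mul(Mul(Add(-4, 19), Pow(Add(h, 6), -1)), h) = Mul(Mul(15, Pow(Add(6, h), -1)), h) = Mul(15, h, Pow(Add(6, h), -1)))
Mul(Add(Function('J')(-33, Function('C')(t, 7)), 59), 1460) = Mul(Add(Mul(15, -33, Pow(Add(6, -33), -1)), 59), 1460) = Mul(Add(Mul(15, -33, Pow(-27, -1)), 59), 1460) = Mul(Add(Mul(15, -33, Rational(-1, 27)), 59), 1460) = Mul(Add(Rational(55, 3), 59), 1460) = Mul(Rational(232, 3), 1460) = Rational(338720, 3)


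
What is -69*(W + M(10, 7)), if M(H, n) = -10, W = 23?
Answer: -897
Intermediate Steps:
-69*(W + M(10, 7)) = -69*(23 - 10) = -69*13 = -897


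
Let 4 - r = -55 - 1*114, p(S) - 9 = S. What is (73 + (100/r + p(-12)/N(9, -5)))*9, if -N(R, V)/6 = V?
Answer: 1144053/1730 ≈ 661.30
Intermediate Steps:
p(S) = 9 + S
N(R, V) = -6*V
r = 173 (r = 4 - (-55 - 1*114) = 4 - (-55 - 114) = 4 - 1*(-169) = 4 + 169 = 173)
(73 + (100/r + p(-12)/N(9, -5)))*9 = (73 + (100/173 + (9 - 12)/((-6*(-5)))))*9 = (73 + (100*(1/173) - 3/30))*9 = (73 + (100/173 - 3*1/30))*9 = (73 + (100/173 - ⅒))*9 = (73 + 827/1730)*9 = (127117/1730)*9 = 1144053/1730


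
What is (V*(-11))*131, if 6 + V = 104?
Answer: -141218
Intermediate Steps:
V = 98 (V = -6 + 104 = 98)
(V*(-11))*131 = (98*(-11))*131 = -1078*131 = -141218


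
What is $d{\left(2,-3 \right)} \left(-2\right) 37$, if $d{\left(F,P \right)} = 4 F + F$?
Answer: $-740$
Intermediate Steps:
$d{\left(F,P \right)} = 5 F$
$d{\left(2,-3 \right)} \left(-2\right) 37 = 5 \cdot 2 \left(-2\right) 37 = 10 \left(-2\right) 37 = \left(-20\right) 37 = -740$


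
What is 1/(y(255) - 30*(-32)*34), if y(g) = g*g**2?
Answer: 1/16614015 ≈ 6.0190e-8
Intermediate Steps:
y(g) = g**3
1/(y(255) - 30*(-32)*34) = 1/(255**3 - 30*(-32)*34) = 1/(16581375 + 960*34) = 1/(16581375 + 32640) = 1/16614015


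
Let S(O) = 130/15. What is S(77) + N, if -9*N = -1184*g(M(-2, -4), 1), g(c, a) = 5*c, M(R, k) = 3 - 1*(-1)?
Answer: 23758/9 ≈ 2639.8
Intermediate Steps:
M(R, k) = 4 (M(R, k) = 3 + 1 = 4)
S(O) = 26/3 (S(O) = 130*(1/15) = 26/3)
N = 23680/9 (N = -(-1184)*5*4/9 = -(-1184)*20/9 = -1/9*(-23680) = 23680/9 ≈ 2631.1)
S(77) + N = 26/3 + 23680/9 = 23758/9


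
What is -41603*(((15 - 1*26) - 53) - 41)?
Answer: 4368315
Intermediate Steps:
-41603*(((15 - 1*26) - 53) - 41) = -41603*(((15 - 26) - 53) - 41) = -41603*((-11 - 53) - 41) = -41603*(-64 - 41) = -41603*(-105) = 4368315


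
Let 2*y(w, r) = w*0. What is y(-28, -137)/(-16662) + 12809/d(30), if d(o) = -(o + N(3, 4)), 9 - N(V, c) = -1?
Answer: -12809/40 ≈ -320.23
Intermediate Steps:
N(V, c) = 10 (N(V, c) = 9 - 1*(-1) = 9 + 1 = 10)
y(w, r) = 0 (y(w, r) = (w*0)/2 = (½)*0 = 0)
d(o) = -10 - o (d(o) = -(o + 10) = -(10 + o) = -10 - o)
y(-28, -137)/(-16662) + 12809/d(30) = 0/(-16662) + 12809/(-10 - 1*30) = 0*(-1/16662) + 12809/(-10 - 30) = 0 + 12809/(-40) = 0 + 12809*(-1/40) = 0 - 12809/40 = -12809/40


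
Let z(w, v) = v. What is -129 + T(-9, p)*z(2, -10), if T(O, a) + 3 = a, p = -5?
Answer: -49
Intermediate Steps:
T(O, a) = -3 + a
-129 + T(-9, p)*z(2, -10) = -129 + (-3 - 5)*(-10) = -129 - 8*(-10) = -129 + 80 = -49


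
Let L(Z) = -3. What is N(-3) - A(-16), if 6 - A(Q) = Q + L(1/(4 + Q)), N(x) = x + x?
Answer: -31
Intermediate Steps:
N(x) = 2*x
A(Q) = 9 - Q (A(Q) = 6 - (Q - 3) = 6 - (-3 + Q) = 6 + (3 - Q) = 9 - Q)
N(-3) - A(-16) = 2*(-3) - (9 - 1*(-16)) = -6 - (9 + 16) = -6 - 1*25 = -6 - 25 = -31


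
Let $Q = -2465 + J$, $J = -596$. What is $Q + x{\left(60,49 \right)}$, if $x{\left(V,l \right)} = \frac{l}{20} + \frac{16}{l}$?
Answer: $- \frac{2997059}{980} \approx -3058.2$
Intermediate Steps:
$x{\left(V,l \right)} = \frac{16}{l} + \frac{l}{20}$ ($x{\left(V,l \right)} = l \frac{1}{20} + \frac{16}{l} = \frac{l}{20} + \frac{16}{l} = \frac{16}{l} + \frac{l}{20}$)
$Q = -3061$ ($Q = -2465 - 596 = -3061$)
$Q + x{\left(60,49 \right)} = -3061 + \left(\frac{16}{49} + \frac{1}{20} \cdot 49\right) = -3061 + \left(16 \cdot \frac{1}{49} + \frac{49}{20}\right) = -3061 + \left(\frac{16}{49} + \frac{49}{20}\right) = -3061 + \frac{2721}{980} = - \frac{2997059}{980}$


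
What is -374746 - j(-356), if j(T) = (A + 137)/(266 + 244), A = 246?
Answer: -191120843/510 ≈ -3.7475e+5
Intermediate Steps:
j(T) = 383/510 (j(T) = (246 + 137)/(266 + 244) = 383/510)
-374746 - j(-356) = -374746 - 1*383/510 = -374746 - 383/510 = -191120843/510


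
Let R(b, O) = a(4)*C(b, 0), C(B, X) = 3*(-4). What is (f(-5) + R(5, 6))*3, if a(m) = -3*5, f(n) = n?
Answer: 525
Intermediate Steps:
a(m) = -15
C(B, X) = -12
R(b, O) = 180 (R(b, O) = -15*(-12) = 180)
(f(-5) + R(5, 6))*3 = (-5 + 180)*3 = 175*3 = 525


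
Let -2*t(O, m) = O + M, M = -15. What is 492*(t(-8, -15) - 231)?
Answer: -107994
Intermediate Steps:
t(O, m) = 15/2 - O/2 (t(O, m) = -(O - 15)/2 = -(-15 + O)/2 = 15/2 - O/2)
492*(t(-8, -15) - 231) = 492*((15/2 - ½*(-8)) - 231) = 492*((15/2 + 4) - 231) = 492*(23/2 - 231) = 492*(-439/2) = -107994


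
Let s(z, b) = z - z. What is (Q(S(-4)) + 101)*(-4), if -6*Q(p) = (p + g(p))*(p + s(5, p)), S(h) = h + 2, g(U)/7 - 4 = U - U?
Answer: -1316/3 ≈ -438.67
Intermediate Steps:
s(z, b) = 0
g(U) = 28 (g(U) = 28 + 7*(U - U) = 28 + 7*0 = 28 + 0 = 28)
S(h) = 2 + h
Q(p) = -p*(28 + p)/6 (Q(p) = -(p + 28)*(p + 0)/6 = -(28 + p)*p/6 = -p*(28 + p)/6)
(Q(S(-4)) + 101)*(-4) = ((2 - 4)*(-28 - (2 - 4))/6 + 101)*(-4) = ((1/6)*(-2)*(-28 - 1*(-2)) + 101)*(-4) = ((1/6)*(-2)*(-28 + 2) + 101)*(-4) = ((1/6)*(-2)*(-26) + 101)*(-4) = (26/3 + 101)*(-4) = (329/3)*(-4) = -1316/3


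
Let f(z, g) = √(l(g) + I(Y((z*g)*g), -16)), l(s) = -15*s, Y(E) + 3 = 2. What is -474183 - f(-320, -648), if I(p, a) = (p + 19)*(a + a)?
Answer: -474183 - 6*√254 ≈ -4.7428e+5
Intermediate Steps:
Y(E) = -1 (Y(E) = -3 + 2 = -1)
I(p, a) = 2*a*(19 + p) (I(p, a) = (19 + p)*(2*a) = 2*a*(19 + p))
f(z, g) = √(-576 - 15*g) (f(z, g) = √(-15*g + 2*(-16)*(19 - 1)) = √(-15*g + 2*(-16)*18) = √(-15*g - 576) = √(-576 - 15*g))
-474183 - f(-320, -648) = -474183 - √(-576 - 15*(-648)) = -474183 - √(-576 + 9720) = -474183 - √9144 = -474183 - 6*√254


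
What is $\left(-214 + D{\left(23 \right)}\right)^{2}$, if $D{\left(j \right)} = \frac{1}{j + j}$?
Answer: $\frac{96884649}{2116} \approx 45787.0$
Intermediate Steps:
$D{\left(j \right)} = \frac{1}{2 j}$
$\left(-214 + D{\left(23 \right)}\right)^{2} = \left(-214 + \frac{1}{2 \cdot 23}\right)^{2} = \left(-214 + \frac{1}{2} \cdot \frac{1}{23}\right)^{2} = \left(-214 + \frac{1}{46}\right)^{2} = \left(- \frac{9843}{46}\right)^{2} = \frac{96884649}{2116}$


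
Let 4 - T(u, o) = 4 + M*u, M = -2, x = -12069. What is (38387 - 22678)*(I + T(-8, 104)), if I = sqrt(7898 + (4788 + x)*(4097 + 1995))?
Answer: -251344 + 15709*I*sqrt(44347954) ≈ -2.5134e+5 + 1.0461e+8*I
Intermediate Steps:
T(u, o) = 2*u (T(u, o) = 4 - (4 - 2*u) = 4 + (-4 + 2*u) = 2*u)
I = I*sqrt(44347954) (I = sqrt(7898 + (4788 - 12069)*(4097 + 1995)) = sqrt(7898 - 7281*6092) = sqrt(7898 - 44355852) = sqrt(-44347954) = I*sqrt(44347954) ≈ 6659.4*I)
(38387 - 22678)*(I + T(-8, 104)) = (38387 - 22678)*(I*sqrt(44347954) + 2*(-8)) = 15709*(I*sqrt(44347954) - 16) = 15709*(-16 + I*sqrt(44347954)) = -251344 + 15709*I*sqrt(44347954)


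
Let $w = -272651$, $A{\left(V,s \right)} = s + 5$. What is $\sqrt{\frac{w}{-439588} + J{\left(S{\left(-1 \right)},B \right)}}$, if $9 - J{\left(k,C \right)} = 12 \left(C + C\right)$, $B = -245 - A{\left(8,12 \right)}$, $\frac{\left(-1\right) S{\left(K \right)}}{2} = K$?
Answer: $\frac{\sqrt{304234270666439}}{219794} \approx 79.358$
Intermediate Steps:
$S{\left(K \right)} = - 2 K$
$A{\left(V,s \right)} = 5 + s$
$B = -262$ ($B = -245 - \left(5 + 12\right) = -245 - 17 = -262$)
$J{\left(k,C \right)} = 9 - 24 C$ ($J{\left(k,C \right)} = 9 - 12 \left(C + C\right) = 9 - 12 \cdot 2 C = 9 - 24 C$)
$\sqrt{\frac{w}{-439588} + J{\left(S{\left(-1 \right)},B \right)}} = \sqrt{- \frac{272651}{-439588} + \left(9 - -6288\right)} = \sqrt{\left(-272651\right) \left(- \frac{1}{439588}\right) + \left(9 + 6288\right)} = \sqrt{\frac{272651}{439588} + 6297} = \sqrt{\frac{2768358287}{439588}} = \frac{\sqrt{304234270666439}}{219794}$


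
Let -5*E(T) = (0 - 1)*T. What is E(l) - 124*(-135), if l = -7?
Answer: 83693/5 ≈ 16739.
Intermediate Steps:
E(T) = T/5 (E(T) = -(0 - 1)*T/5 = -(-1)*T/5 = T/5)
E(l) - 124*(-135) = (⅕)*(-7) - 124*(-135) = -7/5 + 16740 = 83693/5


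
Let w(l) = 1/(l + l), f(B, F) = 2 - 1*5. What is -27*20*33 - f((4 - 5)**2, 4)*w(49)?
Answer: -1746357/98 ≈ -17820.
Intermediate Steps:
f(B, F) = -3 (f(B, F) = 2 - 5 = -3)
w(l) = 1/(2*l)
-27*20*33 - f((4 - 5)**2, 4)*w(49) = -27*20*33 - (-3)*(1/2)/49 = -540*33 - (-3)*(1/2)*(1/49) = -17820 - (-3)/98 = -17820 - 1*(-3/98) = -17820 + 3/98 = -1746357/98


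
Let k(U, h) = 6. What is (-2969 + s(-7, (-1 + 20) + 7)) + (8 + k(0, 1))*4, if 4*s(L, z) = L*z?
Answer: -5917/2 ≈ -2958.5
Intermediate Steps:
s(L, z) = L*z/4 (s(L, z) = (L*z)/4 = L*z/4)
(-2969 + s(-7, (-1 + 20) + 7)) + (8 + k(0, 1))*4 = (-2969 + (¼)*(-7)*((-1 + 20) + 7)) + (8 + 6)*4 = (-2969 + (¼)*(-7)*(19 + 7)) + 14*4 = (-2969 + (¼)*(-7)*26) + 56 = (-2969 - 91/2) + 56 = -6029/2 + 56 = -5917/2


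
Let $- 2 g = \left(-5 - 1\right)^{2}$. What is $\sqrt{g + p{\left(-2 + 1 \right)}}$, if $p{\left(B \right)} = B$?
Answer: $i \sqrt{19} \approx 4.3589 i$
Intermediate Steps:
$g = -18$ ($g = - \frac{\left(-5 - 1\right)^{2}}{2} = - \frac{\left(-6\right)^{2}}{2} = \left(- \frac{1}{2}\right) 36 = -18$)
$\sqrt{g + p{\left(-2 + 1 \right)}} = \sqrt{-18 + \left(-2 + 1\right)} = \sqrt{-18 - 1} = \sqrt{-19} = i \sqrt{19}$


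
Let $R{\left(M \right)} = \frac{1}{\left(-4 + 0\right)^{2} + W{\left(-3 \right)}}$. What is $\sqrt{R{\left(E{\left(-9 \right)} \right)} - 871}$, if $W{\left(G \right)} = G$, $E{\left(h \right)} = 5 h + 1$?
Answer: $\frac{3 i \sqrt{16354}}{13} \approx 29.511 i$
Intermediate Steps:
$E{\left(h \right)} = 1 + 5 h$
$R{\left(M \right)} = \frac{1}{13}$ ($R{\left(M \right)} = \frac{1}{\left(-4 + 0\right)^{2} - 3} = \frac{1}{\left(-4\right)^{2} - 3} = \frac{1}{16 - 3} = \frac{1}{13}$)
$\sqrt{R{\left(E{\left(-9 \right)} \right)} - 871} = \sqrt{\frac{1}{13} - 871} = \sqrt{- \frac{11322}{13}} = \frac{3 i \sqrt{16354}}{13}$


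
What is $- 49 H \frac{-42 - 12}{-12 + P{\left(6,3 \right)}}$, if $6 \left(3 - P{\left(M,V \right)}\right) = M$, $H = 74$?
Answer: $- \frac{97902}{5} \approx -19580.0$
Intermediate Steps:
$P{\left(M,V \right)} = 3 - \frac{M}{6}$
$- 49 H \frac{-42 - 12}{-12 + P{\left(6,3 \right)}} = \left(-49\right) 74 \frac{-42 - 12}{-12 + \left(3 - 1\right)} = - 3626 \left(- \frac{54}{-12 + \left(3 - 1\right)}\right) = - 3626 \left(- \frac{54}{-12 + 2}\right) = - 3626 \left(- \frac{54}{-10}\right) = - 3626 \left(\left(-54\right) \left(- \frac{1}{10}\right)\right) = \left(-3626\right) \frac{27}{5} = - \frac{97902}{5}$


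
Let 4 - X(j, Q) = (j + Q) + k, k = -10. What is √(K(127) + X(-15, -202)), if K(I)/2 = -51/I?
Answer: √3712845/127 ≈ 15.172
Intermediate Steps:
K(I) = -102/I (K(I) = 2*(-51/I) = -102/I)
X(j, Q) = 14 - Q - j (X(j, Q) = 4 - ((j + Q) - 10) = 4 - ((Q + j) - 10) = 4 - (-10 + Q + j) = 4 + (10 - Q - j) = 14 - Q - j)
√(K(127) + X(-15, -202)) = √(-102/127 + (14 - 1*(-202) - 1*(-15))) = √(-102*1/127 + (14 + 202 + 15)) = √(-102/127 + 231) = √(29235/127) = √3712845/127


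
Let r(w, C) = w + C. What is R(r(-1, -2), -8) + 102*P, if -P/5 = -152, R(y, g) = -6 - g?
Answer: 77522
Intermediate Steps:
r(w, C) = C + w
P = 760 (P = -5*(-152) = 760)
R(r(-1, -2), -8) + 102*P = (-6 - 1*(-8)) + 102*760 = (-6 + 8) + 77520 = 2 + 77520 = 77522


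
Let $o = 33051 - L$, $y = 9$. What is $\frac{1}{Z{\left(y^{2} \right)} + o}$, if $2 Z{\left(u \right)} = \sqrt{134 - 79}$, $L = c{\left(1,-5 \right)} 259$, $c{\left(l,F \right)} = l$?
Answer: $\frac{131168}{4301261001} - \frac{2 \sqrt{55}}{4301261001} \approx 3.0492 \cdot 10^{-5}$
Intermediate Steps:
$L = 259$ ($L = 1 \cdot 259 = 259$)
$Z{\left(u \right)} = \frac{\sqrt{55}}{2}$ ($Z{\left(u \right)} = \frac{\sqrt{134 - 79}}{2} = \frac{\sqrt{55}}{2}$)
$o = 32792$ ($o = 33051 - 259 = 32792$)
$\frac{1}{Z{\left(y^{2} \right)} + o} = \frac{1}{\frac{\sqrt{55}}{2} + 32792} = \frac{1}{32792 + \frac{\sqrt{55}}{2}}$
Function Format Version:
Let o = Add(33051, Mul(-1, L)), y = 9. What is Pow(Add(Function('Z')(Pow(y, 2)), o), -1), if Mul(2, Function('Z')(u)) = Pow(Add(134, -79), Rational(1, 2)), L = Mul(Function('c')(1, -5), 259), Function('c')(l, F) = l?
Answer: Add(Rational(131168, 4301261001), Mul(Rational(-2, 4301261001), Pow(55, Rational(1, 2)))) ≈ 3.0492e-5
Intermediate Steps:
L = 259 (L = Mul(1, 259) = 259)
Function('Z')(u) = Mul(Rational(1, 2), Pow(55, Rational(1, 2))) (Function('Z')(u) = Mul(Rational(1, 2), Pow(Add(134, -79), Rational(1, 2))) = Mul(Rational(1, 2), Pow(55, Rational(1, 2))))
o = 32792 (o = Add(33051, Mul(-1, 259)) = Add(33051, -259) = 32792)
Pow(Add(Function('Z')(Pow(y, 2)), o), -1) = Pow(Add(Mul(Rational(1, 2), Pow(55, Rational(1, 2))), 32792), -1) = Pow(Add(32792, Mul(Rational(1, 2), Pow(55, Rational(1, 2)))), -1)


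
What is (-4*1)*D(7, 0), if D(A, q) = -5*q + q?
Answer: 0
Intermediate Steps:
D(A, q) = -4*q
(-4*1)*D(7, 0) = (-4*1)*(-4*0) = -4*0 = 0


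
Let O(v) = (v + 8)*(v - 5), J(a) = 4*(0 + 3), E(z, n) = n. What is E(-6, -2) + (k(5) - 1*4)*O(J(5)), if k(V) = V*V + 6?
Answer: 3778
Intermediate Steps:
k(V) = 6 + V² (k(V) = V² + 6 = 6 + V²)
J(a) = 12 (J(a) = 4*3 = 12)
O(v) = (-5 + v)*(8 + v) (O(v) = (8 + v)*(-5 + v) = (-5 + v)*(8 + v))
E(-6, -2) + (k(5) - 1*4)*O(J(5)) = -2 + ((6 + 5²) - 1*4)*(-40 + 12² + 3*12) = -2 + ((6 + 25) - 4)*(-40 + 144 + 36) = -2 + (31 - 4)*140 = -2 + 27*140 = -2 + 3780 = 3778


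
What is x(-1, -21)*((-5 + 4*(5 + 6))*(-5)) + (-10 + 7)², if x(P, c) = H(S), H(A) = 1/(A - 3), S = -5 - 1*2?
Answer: 57/2 ≈ 28.500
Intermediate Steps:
S = -7 (S = -5 - 2 = -7)
H(A) = 1/(-3 + A)
x(P, c) = -⅒ (x(P, c) = 1/(-3 - 7) = 1/(-10) = -⅒)
x(-1, -21)*((-5 + 4*(5 + 6))*(-5)) + (-10 + 7)² = -(-5 + 4*(5 + 6))*(-5)/10 + (-10 + 7)² = -(-5 + 4*11)*(-5)/10 + (-3)² = -(-5 + 44)*(-5)/10 + 9 = -39*(-5)/10 + 9 = -⅒*(-195) + 9 = 39/2 + 9 = 57/2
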